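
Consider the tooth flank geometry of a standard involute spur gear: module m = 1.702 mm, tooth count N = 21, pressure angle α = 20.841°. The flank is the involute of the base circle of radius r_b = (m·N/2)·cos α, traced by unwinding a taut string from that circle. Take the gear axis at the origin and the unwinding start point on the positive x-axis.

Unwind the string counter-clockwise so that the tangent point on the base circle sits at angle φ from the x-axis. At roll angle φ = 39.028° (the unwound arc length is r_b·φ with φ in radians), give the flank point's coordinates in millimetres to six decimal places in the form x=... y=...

x=20.138427 y=1.679248

pitch radius r_p = m·N/2 = 1.702·21/2 = 17.871000
base radius r_b = r_p·cos α = 17.871000·cos 20.841° = 16.701724
roll angle φ = 39.028° = 0.68116710 rad
x = r_b·(cos φ + φ·sin φ) = 16.701724·(0.77683832 + 0.68116710·0.62970010) = 20.138427
y = r_b·(sin φ − φ·cos φ) = 16.701724·(0.62970010 − 0.68116710·0.77683832) = 1.679248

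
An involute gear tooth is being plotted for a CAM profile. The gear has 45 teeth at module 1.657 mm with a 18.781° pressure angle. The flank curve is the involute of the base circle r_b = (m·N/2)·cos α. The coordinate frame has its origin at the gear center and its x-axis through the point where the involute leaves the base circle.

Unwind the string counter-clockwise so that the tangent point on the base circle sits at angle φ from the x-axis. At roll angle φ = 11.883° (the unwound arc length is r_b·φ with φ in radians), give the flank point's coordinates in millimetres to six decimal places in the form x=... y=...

x=36.048426 y=0.104511

pitch radius r_p = m·N/2 = 1.657·45/2 = 37.282500
base radius r_b = r_p·cos α = 37.282500·cos 18.781° = 35.297433
roll angle φ = 11.883° = 0.20739748 rad
x = r_b·(cos φ + φ·sin φ) = 35.297433·(0.97857012 + 0.20739748·0.20591385) = 36.048426
y = r_b·(sin φ − φ·cos φ) = 35.297433·(0.20591385 − 0.20739748·0.97857012) = 0.104511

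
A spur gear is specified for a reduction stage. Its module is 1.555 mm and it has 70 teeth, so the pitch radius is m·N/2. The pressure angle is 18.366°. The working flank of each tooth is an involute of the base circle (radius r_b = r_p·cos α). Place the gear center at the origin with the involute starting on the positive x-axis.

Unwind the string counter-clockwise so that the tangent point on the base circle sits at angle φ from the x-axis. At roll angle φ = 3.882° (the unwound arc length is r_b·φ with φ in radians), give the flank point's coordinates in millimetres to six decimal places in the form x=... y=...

pitch radius r_p = m·N/2 = 1.555·70/2 = 54.425000
base radius r_b = r_p·cos α = 54.425000·cos 18.366° = 51.652762
roll angle φ = 3.882° = 0.06775368 rad
x = r_b·(cos φ + φ·sin φ) = 51.652762·(0.99770560 + 0.06775368·0.06770186) = 51.771184
y = r_b·(sin φ − φ·cos φ) = 51.652762·(0.06770186 − 0.06775368·0.99770560) = 0.005353

x=51.771184 y=0.005353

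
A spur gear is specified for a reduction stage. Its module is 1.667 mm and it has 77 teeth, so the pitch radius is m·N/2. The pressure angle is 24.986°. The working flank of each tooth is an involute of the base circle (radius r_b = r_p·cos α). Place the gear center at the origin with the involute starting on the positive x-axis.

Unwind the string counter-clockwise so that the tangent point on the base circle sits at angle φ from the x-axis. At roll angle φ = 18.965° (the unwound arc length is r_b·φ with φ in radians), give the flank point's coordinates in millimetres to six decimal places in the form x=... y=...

x=61.273028 y=0.695545

pitch radius r_p = m·N/2 = 1.667·77/2 = 64.179500
base radius r_b = r_p·cos α = 64.179500·cos 24.986° = 58.173006
roll angle φ = 18.965° = 0.33100169 rad
x = r_b·(cos φ + φ·sin φ) = 58.173006·(0.94571728 + 0.33100169·0.32499051) = 61.273028
y = r_b·(sin φ − φ·cos φ) = 58.173006·(0.32499051 − 0.33100169·0.94571728) = 0.695545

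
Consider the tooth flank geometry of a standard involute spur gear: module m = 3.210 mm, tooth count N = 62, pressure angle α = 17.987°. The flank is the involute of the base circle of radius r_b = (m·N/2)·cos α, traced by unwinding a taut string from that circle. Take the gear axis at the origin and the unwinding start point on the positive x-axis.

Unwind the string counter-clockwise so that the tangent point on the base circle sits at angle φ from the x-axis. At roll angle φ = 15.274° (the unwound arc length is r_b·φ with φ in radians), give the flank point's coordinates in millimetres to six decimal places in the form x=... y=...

x=97.950160 y=0.593451

pitch radius r_p = m·N/2 = 3.210·62/2 = 99.510000
base radius r_b = r_p·cos α = 99.510000·cos 17.987° = 94.646609
roll angle φ = 15.274° = 0.26658159 rad
x = r_b·(cos φ + φ·sin φ) = 94.646609·(0.96467706 + 0.26658159·0.26343532) = 97.950160
y = r_b·(sin φ − φ·cos φ) = 94.646609·(0.26343532 − 0.26658159·0.96467706) = 0.593451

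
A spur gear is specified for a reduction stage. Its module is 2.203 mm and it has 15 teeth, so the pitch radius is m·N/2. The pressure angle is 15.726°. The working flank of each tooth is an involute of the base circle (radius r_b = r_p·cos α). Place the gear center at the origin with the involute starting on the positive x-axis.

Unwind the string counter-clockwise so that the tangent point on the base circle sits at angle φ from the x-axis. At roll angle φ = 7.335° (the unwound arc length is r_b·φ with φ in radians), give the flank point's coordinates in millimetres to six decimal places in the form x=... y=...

x=16.033837 y=0.011105

pitch radius r_p = m·N/2 = 2.203·15/2 = 16.522500
base radius r_b = r_p·cos α = 16.522500·cos 15.726° = 15.904044
roll angle φ = 7.335° = 0.12801990 rad
x = r_b·(cos φ + φ·sin φ) = 15.904044·(0.99181664 + 0.12801990·0.12767050) = 16.033837
y = r_b·(sin φ − φ·cos φ) = 15.904044·(0.12767050 − 0.12801990·0.99181664) = 0.011105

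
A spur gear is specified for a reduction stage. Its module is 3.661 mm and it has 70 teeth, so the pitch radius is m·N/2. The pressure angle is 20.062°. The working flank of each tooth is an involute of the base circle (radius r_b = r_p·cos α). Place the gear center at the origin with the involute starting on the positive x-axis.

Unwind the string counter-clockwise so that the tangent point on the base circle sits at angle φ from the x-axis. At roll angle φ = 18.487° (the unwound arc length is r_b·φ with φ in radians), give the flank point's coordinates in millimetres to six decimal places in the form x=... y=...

pitch radius r_p = m·N/2 = 3.661·70/2 = 128.135000
base radius r_b = r_p·cos α = 128.135000·cos 20.062° = 120.360021
roll angle φ = 18.487° = 0.32265902 rad
x = r_b·(cos φ + φ·sin φ) = 120.360021·(0.94839562 + 0.32265902·0.31708948) = 126.463165
y = r_b·(sin φ − φ·cos φ) = 120.360021·(0.31708948 − 0.32265902·0.94839562) = 1.333719

x=126.463165 y=1.333719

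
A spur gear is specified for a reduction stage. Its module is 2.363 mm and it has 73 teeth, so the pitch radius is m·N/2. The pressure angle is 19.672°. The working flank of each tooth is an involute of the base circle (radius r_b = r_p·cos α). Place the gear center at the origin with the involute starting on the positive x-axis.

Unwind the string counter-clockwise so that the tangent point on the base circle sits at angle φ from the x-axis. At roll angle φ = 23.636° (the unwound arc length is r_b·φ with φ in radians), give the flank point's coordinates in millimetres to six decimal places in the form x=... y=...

x=87.834865 y=1.868372

pitch radius r_p = m·N/2 = 2.363·73/2 = 86.249500
base radius r_b = r_p·cos α = 86.249500·cos 19.672° = 81.215562
roll angle φ = 23.636° = 0.41252602 rad
x = r_b·(cos φ + φ·sin φ) = 81.215562·(0.91611100 + 0.41252602·0.40092472) = 87.834865
y = r_b·(sin φ − φ·cos φ) = 81.215562·(0.40092472 − 0.41252602·0.91611100) = 1.868372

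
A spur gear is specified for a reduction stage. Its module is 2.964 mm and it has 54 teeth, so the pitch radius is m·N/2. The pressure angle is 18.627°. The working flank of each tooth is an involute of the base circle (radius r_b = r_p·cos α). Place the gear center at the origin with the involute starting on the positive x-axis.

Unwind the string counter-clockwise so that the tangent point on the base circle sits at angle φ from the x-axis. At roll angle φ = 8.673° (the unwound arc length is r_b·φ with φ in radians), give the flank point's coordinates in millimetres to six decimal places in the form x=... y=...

x=76.699840 y=0.087478

pitch radius r_p = m·N/2 = 2.964·54/2 = 80.028000
base radius r_b = r_p·cos α = 80.028000·cos 18.627° = 75.835973
roll angle φ = 8.673° = 0.15137241 rad
x = r_b·(cos φ + φ·sin φ) = 75.835973·(0.98856506 + 0.15137241·0.15079499) = 76.699840
y = r_b·(sin φ − φ·cos φ) = 75.835973·(0.15079499 − 0.15137241·0.98856506) = 0.087478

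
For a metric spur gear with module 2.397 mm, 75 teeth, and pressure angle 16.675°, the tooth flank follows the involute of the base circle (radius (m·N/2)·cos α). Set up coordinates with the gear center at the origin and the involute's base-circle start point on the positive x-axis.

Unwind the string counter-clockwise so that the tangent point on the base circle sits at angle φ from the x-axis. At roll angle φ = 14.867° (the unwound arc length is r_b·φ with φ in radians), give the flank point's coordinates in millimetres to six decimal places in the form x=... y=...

pitch radius r_p = m·N/2 = 2.397·75/2 = 89.887500
base radius r_b = r_p·cos α = 89.887500·cos 16.675° = 86.107532
roll angle φ = 14.867° = 0.25947810 rad
x = r_b·(cos φ + φ·sin φ) = 86.107532·(0.96652402 + 0.25947810·0.25657616) = 88.957683
y = r_b·(sin φ − φ·cos φ) = 86.107532·(0.25657616 − 0.25947810·0.96652402) = 0.498075

x=88.957683 y=0.498075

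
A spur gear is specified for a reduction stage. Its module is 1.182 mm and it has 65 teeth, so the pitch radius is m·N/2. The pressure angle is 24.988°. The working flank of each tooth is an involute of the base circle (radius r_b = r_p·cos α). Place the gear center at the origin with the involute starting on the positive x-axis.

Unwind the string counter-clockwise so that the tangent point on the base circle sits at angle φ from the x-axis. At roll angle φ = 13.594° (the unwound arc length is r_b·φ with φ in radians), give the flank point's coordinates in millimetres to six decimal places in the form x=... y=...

x=35.785492 y=0.154143

pitch radius r_p = m·N/2 = 1.182·65/2 = 38.415000
base radius r_b = r_p·cos α = 38.415000·cos 24.988° = 34.819213
roll angle φ = 13.594° = 0.23726006 rad
x = r_b·(cos φ + φ·sin φ) = 34.819213·(0.97198562 + 0.23726006·0.23504033) = 35.785492
y = r_b·(sin φ − φ·cos φ) = 34.819213·(0.23504033 − 0.23726006·0.97198562) = 0.154143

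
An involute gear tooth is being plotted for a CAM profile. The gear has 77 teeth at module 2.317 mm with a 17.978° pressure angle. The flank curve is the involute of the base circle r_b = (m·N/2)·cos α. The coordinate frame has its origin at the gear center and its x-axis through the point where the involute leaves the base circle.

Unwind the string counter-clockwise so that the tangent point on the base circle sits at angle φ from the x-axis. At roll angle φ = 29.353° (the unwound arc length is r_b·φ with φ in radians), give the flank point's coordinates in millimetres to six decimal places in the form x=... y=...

pitch radius r_p = m·N/2 = 2.317·77/2 = 89.204500
base radius r_b = r_p·cos α = 89.204500·cos 17.978° = 84.849099
roll angle φ = 29.353° = 0.51230650 rad
x = r_b·(cos φ + φ·sin φ) = 84.849099·(0.87161621 + 0.51230650·0.49018893) = 95.263748
y = r_b·(sin φ − φ·cos φ) = 84.849099·(0.49018893 − 0.51230650·0.87161621) = 3.704027

x=95.263748 y=3.704027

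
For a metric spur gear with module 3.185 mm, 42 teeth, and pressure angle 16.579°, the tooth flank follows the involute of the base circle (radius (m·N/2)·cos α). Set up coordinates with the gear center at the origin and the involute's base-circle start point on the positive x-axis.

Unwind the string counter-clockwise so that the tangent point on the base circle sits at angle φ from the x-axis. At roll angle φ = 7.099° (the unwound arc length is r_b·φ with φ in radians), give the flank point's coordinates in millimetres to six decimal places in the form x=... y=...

pitch radius r_p = m·N/2 = 3.185·42/2 = 66.885000
base radius r_b = r_p·cos α = 66.885000·cos 16.579° = 64.104405
roll angle φ = 7.099° = 0.12390092 rad
x = r_b·(cos φ + φ·sin φ) = 64.104405·(0.99233409 + 0.12390092·0.12358416) = 64.594565
y = r_b·(sin φ − φ·cos φ) = 64.104405·(0.12358416 − 0.12390092·0.99233409) = 0.040581

x=64.594565 y=0.040581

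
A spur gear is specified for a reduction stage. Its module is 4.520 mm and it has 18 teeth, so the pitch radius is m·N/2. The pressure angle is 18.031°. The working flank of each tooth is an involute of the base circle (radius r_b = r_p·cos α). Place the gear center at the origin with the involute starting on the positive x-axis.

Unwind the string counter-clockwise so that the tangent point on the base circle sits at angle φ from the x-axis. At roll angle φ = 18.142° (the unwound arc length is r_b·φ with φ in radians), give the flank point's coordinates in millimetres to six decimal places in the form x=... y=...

x=40.572964 y=0.405244

pitch radius r_p = m·N/2 = 4.520·18/2 = 40.680000
base radius r_b = r_p·cos α = 40.680000·cos 18.031° = 38.682172
roll angle φ = 18.142° = 0.31663763 rad
x = r_b·(cos φ + φ·sin φ) = 38.682172·(0.95028774 + 0.31663763·0.31137311) = 40.572964
y = r_b·(sin φ − φ·cos φ) = 38.682172·(0.31137311 − 0.31663763·0.95028774) = 0.405244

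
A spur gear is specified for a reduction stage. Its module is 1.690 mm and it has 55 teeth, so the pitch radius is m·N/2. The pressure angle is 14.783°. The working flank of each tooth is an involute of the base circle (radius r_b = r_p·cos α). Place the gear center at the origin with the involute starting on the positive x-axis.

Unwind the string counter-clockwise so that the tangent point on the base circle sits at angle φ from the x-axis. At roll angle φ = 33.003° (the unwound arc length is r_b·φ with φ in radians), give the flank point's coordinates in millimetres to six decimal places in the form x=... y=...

x=51.784326 y=2.768811

pitch radius r_p = m·N/2 = 1.690·55/2 = 46.475000
base radius r_b = r_p·cos α = 46.475000·cos 14.783° = 44.936637
roll angle φ = 33.003° = 0.57601101 rad
x = r_b·(cos φ + φ·sin φ) = 44.936637·(0.83864205 + 0.57601101·0.54468295) = 51.784326
y = r_b·(sin φ − φ·cos φ) = 44.936637·(0.54468295 − 0.57601101·0.83864205) = 2.768811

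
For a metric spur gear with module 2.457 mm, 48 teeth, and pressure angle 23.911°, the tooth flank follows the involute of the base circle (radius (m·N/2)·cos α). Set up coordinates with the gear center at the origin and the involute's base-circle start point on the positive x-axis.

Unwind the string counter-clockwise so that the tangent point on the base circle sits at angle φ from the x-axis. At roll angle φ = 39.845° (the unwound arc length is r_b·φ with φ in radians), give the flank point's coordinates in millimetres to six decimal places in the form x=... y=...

x=65.408187 y=5.756098

pitch radius r_p = m·N/2 = 2.457·48/2 = 58.968000
base radius r_b = r_p·cos α = 58.968000·cos 23.911° = 53.907140
roll angle φ = 39.845° = 0.69542644 rad
x = r_b·(cos φ + φ·sin φ) = 53.907140·(0.76778055 + 0.69542644·0.64071291) = 65.408187
y = r_b·(sin φ − φ·cos φ) = 53.907140·(0.64071291 − 0.69542644·0.76778055) = 5.756098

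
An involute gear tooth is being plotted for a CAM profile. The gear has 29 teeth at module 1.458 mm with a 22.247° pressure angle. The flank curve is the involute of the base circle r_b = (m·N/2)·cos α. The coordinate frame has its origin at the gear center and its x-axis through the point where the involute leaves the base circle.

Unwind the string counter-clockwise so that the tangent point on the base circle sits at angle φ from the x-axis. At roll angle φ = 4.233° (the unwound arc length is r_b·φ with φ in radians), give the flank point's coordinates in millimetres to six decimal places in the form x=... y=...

x=19.620599 y=0.002629

pitch radius r_p = m·N/2 = 1.458·29/2 = 21.141000
base radius r_b = r_p·cos α = 21.141000·cos 22.247° = 19.567271
roll angle φ = 4.233° = 0.07387979 rad
x = r_b·(cos φ + φ·sin φ) = 19.567271·(0.99727213 + 0.07387979·0.07381260) = 19.620599
y = r_b·(sin φ − φ·cos φ) = 19.567271·(0.07381260 − 0.07387979·0.99727213) = 0.002629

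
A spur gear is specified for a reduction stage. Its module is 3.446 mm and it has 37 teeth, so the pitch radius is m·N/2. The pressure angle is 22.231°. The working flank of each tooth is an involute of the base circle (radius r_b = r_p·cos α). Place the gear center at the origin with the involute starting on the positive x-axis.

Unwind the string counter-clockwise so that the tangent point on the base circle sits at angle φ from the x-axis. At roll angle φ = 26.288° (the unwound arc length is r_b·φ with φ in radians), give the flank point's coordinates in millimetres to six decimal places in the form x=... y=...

x=64.900336 y=1.860180

pitch radius r_p = m·N/2 = 3.446·37/2 = 63.751000
base radius r_b = r_p·cos α = 63.751000·cos 22.231° = 59.012134
roll angle φ = 26.288° = 0.45881215 rad
x = r_b·(cos φ + φ·sin φ) = 59.012134·(0.89657921 + 0.45881215·0.44288342) = 64.900336
y = r_b·(sin φ − φ·cos φ) = 59.012134·(0.44288342 − 0.45881215·0.89657921) = 1.860180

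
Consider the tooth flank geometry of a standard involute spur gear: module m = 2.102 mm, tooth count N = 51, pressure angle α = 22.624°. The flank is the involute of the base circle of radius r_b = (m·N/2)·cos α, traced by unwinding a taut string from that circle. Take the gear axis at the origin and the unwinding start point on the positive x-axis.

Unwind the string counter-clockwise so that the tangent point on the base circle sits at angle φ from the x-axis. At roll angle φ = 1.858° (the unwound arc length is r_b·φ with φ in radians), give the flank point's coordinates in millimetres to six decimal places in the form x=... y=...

x=49.502366 y=0.000562

pitch radius r_p = m·N/2 = 2.102·51/2 = 53.601000
base radius r_b = r_p·cos α = 53.601000·cos 22.624° = 49.476358
roll angle φ = 1.858° = 0.03242822 rad
x = r_b·(cos φ + φ·sin φ) = 49.476358·(0.99947425 + 0.03242822·0.03242253) = 49.502366
y = r_b·(sin φ − φ·cos φ) = 49.476358·(0.03242253 − 0.03242822·0.99947425) = 0.000562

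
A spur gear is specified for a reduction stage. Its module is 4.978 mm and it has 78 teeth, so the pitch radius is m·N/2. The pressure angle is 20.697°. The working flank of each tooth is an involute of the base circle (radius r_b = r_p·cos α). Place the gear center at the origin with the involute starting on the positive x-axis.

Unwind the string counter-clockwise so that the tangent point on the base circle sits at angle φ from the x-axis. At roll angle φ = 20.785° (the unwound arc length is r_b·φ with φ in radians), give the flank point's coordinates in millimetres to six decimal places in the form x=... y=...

pitch radius r_p = m·N/2 = 4.978·78/2 = 194.142000
base radius r_b = r_p·cos α = 194.142000·cos 20.697° = 181.612568
roll angle φ = 20.785° = 0.36276669 rad
x = r_b·(cos φ + φ·sin φ) = 181.612568·(0.93491861 + 0.36276669·0.35486221) = 193.172353
y = r_b·(sin φ − φ·cos φ) = 181.612568·(0.35486221 − 0.36276669·0.93491861) = 2.852205

x=193.172353 y=2.852205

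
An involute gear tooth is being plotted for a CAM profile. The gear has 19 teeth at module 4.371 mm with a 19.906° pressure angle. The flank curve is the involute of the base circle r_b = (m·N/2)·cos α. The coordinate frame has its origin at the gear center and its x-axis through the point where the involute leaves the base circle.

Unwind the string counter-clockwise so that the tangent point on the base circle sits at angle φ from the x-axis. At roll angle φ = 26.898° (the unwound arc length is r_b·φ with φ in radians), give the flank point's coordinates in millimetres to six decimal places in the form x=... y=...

pitch radius r_p = m·N/2 = 4.371·19/2 = 41.524500
base radius r_b = r_p·cos α = 41.524500·cos 19.906° = 39.043514
roll angle φ = 26.898° = 0.46945866 rad
x = r_b·(cos φ + φ·sin φ) = 39.043514·(0.89181332 + 0.46945866·0.45240358) = 43.111774
y = r_b·(sin φ − φ·cos φ) = 39.043514·(0.45240358 − 0.46945866·0.89181332) = 1.317097

x=43.111774 y=1.317097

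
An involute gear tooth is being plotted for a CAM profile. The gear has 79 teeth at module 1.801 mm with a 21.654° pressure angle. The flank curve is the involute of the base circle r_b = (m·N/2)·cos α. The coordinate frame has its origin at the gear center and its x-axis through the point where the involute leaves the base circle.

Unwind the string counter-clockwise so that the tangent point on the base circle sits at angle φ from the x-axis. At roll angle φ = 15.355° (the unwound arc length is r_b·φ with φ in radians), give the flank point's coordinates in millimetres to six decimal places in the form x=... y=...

pitch radius r_p = m·N/2 = 1.801·79/2 = 71.139500
base radius r_b = r_p·cos α = 71.139500·cos 21.654° = 66.119123
roll angle φ = 15.355° = 0.26799531 rad
x = r_b·(cos φ + φ·sin φ) = 66.119123·(0.96430367 + 0.26799531·0.26479884) = 68.451047
y = r_b·(sin φ − φ·cos φ) = 66.119123·(0.26479884 − 0.26799531·0.96430367) = 0.421177

x=68.451047 y=0.421177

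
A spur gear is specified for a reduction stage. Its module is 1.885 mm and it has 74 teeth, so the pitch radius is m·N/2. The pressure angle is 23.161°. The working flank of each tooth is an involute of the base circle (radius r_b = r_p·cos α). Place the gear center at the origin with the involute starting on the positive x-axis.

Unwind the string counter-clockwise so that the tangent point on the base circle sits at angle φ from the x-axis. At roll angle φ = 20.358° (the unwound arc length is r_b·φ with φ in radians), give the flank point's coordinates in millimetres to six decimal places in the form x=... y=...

pitch radius r_p = m·N/2 = 1.885·74/2 = 69.745000
base radius r_b = r_p·cos α = 69.745000·cos 23.161° = 64.123781
roll angle φ = 20.358° = 0.35531413 rad
x = r_b·(cos φ + φ·sin φ) = 64.123781·(0.93753725 + 0.35531413·0.34788489) = 68.044673
y = r_b·(sin φ − φ·cos φ) = 64.123781·(0.34788489 − 0.35531413·0.93753725) = 0.946766

x=68.044673 y=0.946766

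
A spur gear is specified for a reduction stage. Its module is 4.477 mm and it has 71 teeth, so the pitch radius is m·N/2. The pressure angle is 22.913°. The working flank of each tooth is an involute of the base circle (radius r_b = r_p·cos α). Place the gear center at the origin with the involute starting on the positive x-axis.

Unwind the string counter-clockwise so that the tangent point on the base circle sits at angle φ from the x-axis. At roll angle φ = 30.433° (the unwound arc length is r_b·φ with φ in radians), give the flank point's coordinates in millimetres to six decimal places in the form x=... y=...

x=165.610040 y=7.108265

pitch radius r_p = m·N/2 = 4.477·71/2 = 158.933500
base radius r_b = r_p·cos α = 158.933500·cos 22.913° = 146.393185
roll angle φ = 30.433° = 0.53115605 rad
x = r_b·(cos φ + φ·sin φ) = 146.393185·(0.86222207 + 0.53115605·0.50653045) = 165.610040
y = r_b·(sin φ − φ·cos φ) = 146.393185·(0.50653045 − 0.53115605·0.86222207) = 7.108265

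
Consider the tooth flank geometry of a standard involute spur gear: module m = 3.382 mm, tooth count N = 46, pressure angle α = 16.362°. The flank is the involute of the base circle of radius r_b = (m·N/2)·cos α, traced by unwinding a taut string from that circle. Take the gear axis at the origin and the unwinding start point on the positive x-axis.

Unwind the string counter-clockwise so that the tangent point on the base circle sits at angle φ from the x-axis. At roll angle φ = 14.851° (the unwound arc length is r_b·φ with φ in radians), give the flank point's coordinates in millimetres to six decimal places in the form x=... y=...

pitch radius r_p = m·N/2 = 3.382·46/2 = 77.786000
base radius r_b = r_p·cos α = 77.786000·cos 16.362° = 74.635746
roll angle φ = 14.851° = 0.25919885 rad
x = r_b·(cos φ + φ·sin φ) = 74.635746·(0.96659563 + 0.25919885·0.25630624) = 77.100958
y = r_b·(sin φ − φ·cos φ) = 74.635746·(0.25630624 − 0.25919885·0.96659563) = 0.430333

x=77.100958 y=0.430333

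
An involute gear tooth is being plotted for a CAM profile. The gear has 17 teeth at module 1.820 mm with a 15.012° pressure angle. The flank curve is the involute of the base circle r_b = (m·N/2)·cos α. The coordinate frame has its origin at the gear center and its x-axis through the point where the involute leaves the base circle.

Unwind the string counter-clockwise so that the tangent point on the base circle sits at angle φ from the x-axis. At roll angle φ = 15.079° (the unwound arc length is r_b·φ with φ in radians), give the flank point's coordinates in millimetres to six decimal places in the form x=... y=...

pitch radius r_p = m·N/2 = 1.820·17/2 = 15.470000
base radius r_b = r_p·cos α = 15.470000·cos 15.012° = 14.942034
roll angle φ = 15.079° = 0.26317820 rad
x = r_b·(cos φ + φ·sin φ) = 14.942034·(0.96556805 + 0.26317820·0.26015063) = 15.450571
y = r_b·(sin φ − φ·cos φ) = 14.942034·(0.26015063 − 0.26317820·0.96556805) = 0.090163

x=15.450571 y=0.090163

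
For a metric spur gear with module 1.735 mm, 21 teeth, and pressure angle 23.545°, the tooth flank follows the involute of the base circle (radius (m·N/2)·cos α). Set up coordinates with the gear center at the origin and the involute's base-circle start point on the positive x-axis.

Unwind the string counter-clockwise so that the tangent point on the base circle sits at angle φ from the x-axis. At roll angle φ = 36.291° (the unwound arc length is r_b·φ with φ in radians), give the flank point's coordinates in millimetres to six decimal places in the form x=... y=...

x=19.722358 y=1.358692

pitch radius r_p = m·N/2 = 1.735·21/2 = 18.217500
base radius r_b = r_p·cos α = 18.217500·cos 23.545° = 16.700831
roll angle φ = 36.291° = 0.63339744 rad
x = r_b·(cos φ + φ·sin φ) = 16.700831·(0.80602127 + 0.63339744·0.59188658) = 19.722358
y = r_b·(sin φ − φ·cos φ) = 16.700831·(0.59188658 − 0.63339744·0.80602127) = 1.358692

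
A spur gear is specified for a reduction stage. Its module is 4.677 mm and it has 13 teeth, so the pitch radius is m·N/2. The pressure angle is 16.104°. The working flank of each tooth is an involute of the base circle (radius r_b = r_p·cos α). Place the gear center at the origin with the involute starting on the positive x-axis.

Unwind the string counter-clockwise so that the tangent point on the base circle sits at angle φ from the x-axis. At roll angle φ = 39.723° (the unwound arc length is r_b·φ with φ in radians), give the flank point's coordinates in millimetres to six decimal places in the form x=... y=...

x=35.405808 y=3.091094

pitch radius r_p = m·N/2 = 4.677·13/2 = 30.400500
base radius r_b = r_p·cos α = 30.400500·cos 16.104° = 29.207578
roll angle φ = 39.723° = 0.69329714 rad
x = r_b·(cos φ + φ·sin φ) = 29.207578·(0.76914308 + 0.69329714·0.63907662) = 35.405808
y = r_b·(sin φ − φ·cos φ) = 29.207578·(0.63907662 − 0.69329714·0.76914308) = 3.091094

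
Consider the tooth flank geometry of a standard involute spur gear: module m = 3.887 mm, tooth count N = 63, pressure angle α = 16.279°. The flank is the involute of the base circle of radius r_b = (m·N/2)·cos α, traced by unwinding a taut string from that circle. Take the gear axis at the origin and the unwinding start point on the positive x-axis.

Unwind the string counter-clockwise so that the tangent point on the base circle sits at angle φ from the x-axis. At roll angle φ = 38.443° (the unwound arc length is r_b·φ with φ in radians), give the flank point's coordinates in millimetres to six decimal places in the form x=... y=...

pitch radius r_p = m·N/2 = 3.887·63/2 = 122.440500
base radius r_b = r_p·cos α = 122.440500·cos 16.279° = 117.531627
roll angle φ = 38.443° = 0.67095692 rad
x = r_b·(cos φ + φ·sin φ) = 117.531627·(0.78322707 + 0.67095692·0.62173576) = 141.083201
y = r_b·(sin φ − φ·cos φ) = 117.531627·(0.62173576 − 0.67095692·0.78322707) = 11.309379

x=141.083201 y=11.309379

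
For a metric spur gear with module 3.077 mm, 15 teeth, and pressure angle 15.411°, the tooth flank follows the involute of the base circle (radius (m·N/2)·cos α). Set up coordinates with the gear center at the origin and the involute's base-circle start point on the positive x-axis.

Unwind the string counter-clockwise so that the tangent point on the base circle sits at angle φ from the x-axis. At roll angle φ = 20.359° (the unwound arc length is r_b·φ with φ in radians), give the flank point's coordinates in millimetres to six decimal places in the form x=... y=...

x=23.608217 y=0.328528

pitch radius r_p = m·N/2 = 3.077·15/2 = 23.077500
base radius r_b = r_p·cos α = 23.077500·cos 15.411° = 22.247735
roll angle φ = 20.359° = 0.35533158 rad
x = r_b·(cos φ + φ·sin φ) = 22.247735·(0.93753118 + 0.35533158·0.34790125) = 23.608217
y = r_b·(sin φ − φ·cos φ) = 22.247735·(0.34790125 − 0.35533158·0.93753118) = 0.328528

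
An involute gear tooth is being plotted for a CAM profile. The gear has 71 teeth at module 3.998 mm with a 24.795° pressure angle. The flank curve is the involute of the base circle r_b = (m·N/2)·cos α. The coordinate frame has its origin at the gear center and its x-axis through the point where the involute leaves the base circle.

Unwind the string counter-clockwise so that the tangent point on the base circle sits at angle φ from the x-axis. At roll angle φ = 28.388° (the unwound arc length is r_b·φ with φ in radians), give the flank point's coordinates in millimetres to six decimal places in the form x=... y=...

pitch radius r_p = m·N/2 = 3.998·71/2 = 141.929000
base radius r_b = r_p·cos α = 141.929000·cos 24.795° = 128.845144
roll angle φ = 28.388° = 0.49546407 rad
x = r_b·(cos φ + φ·sin φ) = 128.845144·(0.87974817 + 0.49546407·0.47543997) = 143.702483
y = r_b·(sin φ − φ·cos φ) = 128.845144·(0.47543997 − 0.49546407·0.87974817) = 5.096645

x=143.702483 y=5.096645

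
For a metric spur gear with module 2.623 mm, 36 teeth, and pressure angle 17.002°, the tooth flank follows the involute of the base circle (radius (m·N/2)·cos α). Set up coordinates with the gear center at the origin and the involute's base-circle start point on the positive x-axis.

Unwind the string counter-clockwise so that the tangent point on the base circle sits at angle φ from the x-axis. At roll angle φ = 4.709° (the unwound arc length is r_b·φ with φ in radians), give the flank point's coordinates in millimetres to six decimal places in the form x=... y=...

pitch radius r_p = m·N/2 = 2.623·36/2 = 47.214000
base radius r_b = r_p·cos α = 47.214000·cos 17.002° = 45.150491
roll angle φ = 4.709° = 0.08218755 rad
x = r_b·(cos φ + φ·sin φ) = 45.150491·(0.99662450 + 0.08218755·0.08209506) = 45.302725
y = r_b·(sin φ − φ·cos φ) = 45.150491·(0.08209506 − 0.08218755·0.99662450) = 0.008350

x=45.302725 y=0.008350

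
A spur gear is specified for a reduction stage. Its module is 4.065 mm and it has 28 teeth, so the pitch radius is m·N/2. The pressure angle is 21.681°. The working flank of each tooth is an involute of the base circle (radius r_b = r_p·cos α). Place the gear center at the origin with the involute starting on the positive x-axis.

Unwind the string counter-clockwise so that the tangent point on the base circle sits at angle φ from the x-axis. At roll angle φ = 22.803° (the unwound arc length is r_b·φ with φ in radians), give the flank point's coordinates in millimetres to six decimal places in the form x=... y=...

x=56.907762 y=1.093744

pitch radius r_p = m·N/2 = 4.065·28/2 = 56.910000
base radius r_b = r_p·cos α = 56.910000·cos 21.681° = 52.883910
roll angle φ = 22.803° = 0.39798743 rad
x = r_b·(cos φ + φ·sin φ) = 52.883910·(0.92184286 + 0.39798743·0.38756385) = 56.907762
y = r_b·(sin φ − φ·cos φ) = 52.883910·(0.38756385 − 0.39798743·0.92184286) = 1.093744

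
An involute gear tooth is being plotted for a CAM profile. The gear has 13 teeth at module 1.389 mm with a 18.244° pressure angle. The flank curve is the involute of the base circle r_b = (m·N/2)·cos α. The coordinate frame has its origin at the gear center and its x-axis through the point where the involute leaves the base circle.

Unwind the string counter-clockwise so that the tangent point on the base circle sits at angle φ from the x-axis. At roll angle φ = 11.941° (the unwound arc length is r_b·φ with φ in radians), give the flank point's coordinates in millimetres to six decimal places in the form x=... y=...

x=8.758856 y=0.025761

pitch radius r_p = m·N/2 = 1.389·13/2 = 9.028500
base radius r_b = r_p·cos α = 9.028500·cos 18.244° = 8.574655
roll angle φ = 11.941° = 0.20840977 rad
x = r_b·(cos φ + φ·sin φ) = 8.574655·(0.97836118 + 0.20840977·0.20690434) = 8.758856
y = r_b·(sin φ − φ·cos φ) = 8.574655·(0.20690434 − 0.20840977·0.97836118) = 0.025761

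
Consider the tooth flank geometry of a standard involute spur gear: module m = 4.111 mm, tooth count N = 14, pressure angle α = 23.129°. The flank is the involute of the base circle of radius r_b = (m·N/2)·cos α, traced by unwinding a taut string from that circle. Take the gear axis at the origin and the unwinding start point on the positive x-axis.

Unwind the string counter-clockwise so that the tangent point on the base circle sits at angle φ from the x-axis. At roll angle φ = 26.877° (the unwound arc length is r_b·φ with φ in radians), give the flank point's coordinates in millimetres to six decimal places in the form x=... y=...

pitch radius r_p = m·N/2 = 4.111·14/2 = 28.777000
base radius r_b = r_p·cos α = 28.777000·cos 23.129° = 26.463985
roll angle φ = 26.877° = 0.46909214 rad
x = r_b·(cos φ + φ·sin φ) = 26.463985·(0.89197908 + 0.46909214·0.45207668) = 29.217423
y = r_b·(sin φ − φ·cos φ) = 26.463985·(0.45207668 − 0.46909214·0.89197908) = 0.890680

x=29.217423 y=0.890680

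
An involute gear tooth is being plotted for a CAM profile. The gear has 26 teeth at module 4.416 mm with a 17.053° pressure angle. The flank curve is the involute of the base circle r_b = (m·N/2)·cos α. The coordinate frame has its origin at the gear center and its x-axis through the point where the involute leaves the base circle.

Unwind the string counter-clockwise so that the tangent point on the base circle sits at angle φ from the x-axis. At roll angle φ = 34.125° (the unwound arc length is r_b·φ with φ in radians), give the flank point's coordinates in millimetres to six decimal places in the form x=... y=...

x=63.772116 y=3.729837

pitch radius r_p = m·N/2 = 4.416·26/2 = 57.408000
base radius r_b = r_p·cos α = 57.408000·cos 17.053° = 54.883994
roll angle φ = 34.125° = 0.59559361 rad
x = r_b·(cos φ + φ·sin φ) = 54.883994·(0.82781563 + 0.59559361·0.56100025) = 63.772116
y = r_b·(sin φ − φ·cos φ) = 54.883994·(0.56100025 − 0.59559361·0.82781563) = 3.729837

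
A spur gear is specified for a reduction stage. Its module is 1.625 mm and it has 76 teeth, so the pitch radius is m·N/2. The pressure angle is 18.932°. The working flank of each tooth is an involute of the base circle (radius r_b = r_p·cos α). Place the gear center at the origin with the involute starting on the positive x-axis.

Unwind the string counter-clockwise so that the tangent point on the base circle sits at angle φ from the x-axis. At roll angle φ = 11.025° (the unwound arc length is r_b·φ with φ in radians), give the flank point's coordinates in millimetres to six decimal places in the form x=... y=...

pitch radius r_p = m·N/2 = 1.625·76/2 = 61.750000
base radius r_b = r_p·cos α = 61.750000·cos 18.932° = 58.409591
roll angle φ = 11.025° = 0.19242255 rad
x = r_b·(cos φ + φ·sin φ) = 58.409591·(0.98154383 + 0.19242255·0.19123729) = 59.480951
y = r_b·(sin φ − φ·cos φ) = 58.409591·(0.19123729 − 0.19242255·0.98154383) = 0.138204

x=59.480951 y=0.138204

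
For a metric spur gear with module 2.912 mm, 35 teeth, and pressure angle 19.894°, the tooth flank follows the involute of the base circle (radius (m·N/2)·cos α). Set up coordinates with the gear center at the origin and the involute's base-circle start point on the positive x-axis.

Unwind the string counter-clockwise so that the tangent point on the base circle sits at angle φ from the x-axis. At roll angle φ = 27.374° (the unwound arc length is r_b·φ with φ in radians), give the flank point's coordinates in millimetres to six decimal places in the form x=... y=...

pitch radius r_p = m·N/2 = 2.912·35/2 = 50.960000
base radius r_b = r_p·cos α = 50.960000·cos 19.894° = 47.918899
roll angle φ = 27.374° = 0.47776643 rad
x = r_b·(cos φ + φ·sin φ) = 47.918899·(0.88802413 + 0.47776643·0.45979686) = 53.079747
y = r_b·(sin φ − φ·cos φ) = 47.918899·(0.45979686 − 0.47776643·0.88802413) = 1.702498

x=53.079747 y=1.702498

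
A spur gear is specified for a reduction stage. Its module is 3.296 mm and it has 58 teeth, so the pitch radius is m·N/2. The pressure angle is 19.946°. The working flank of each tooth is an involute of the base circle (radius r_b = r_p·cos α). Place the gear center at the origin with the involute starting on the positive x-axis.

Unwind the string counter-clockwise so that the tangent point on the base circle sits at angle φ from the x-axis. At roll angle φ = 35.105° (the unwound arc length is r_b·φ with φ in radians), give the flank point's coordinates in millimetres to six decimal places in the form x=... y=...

pitch radius r_p = m·N/2 = 3.296·58/2 = 95.584000
base radius r_b = r_p·cos α = 95.584000·cos 19.946° = 89.850351
roll angle φ = 35.105° = 0.61269783 rad
x = r_b·(cos φ + φ·sin φ) = 89.850351·(0.81809954 + 0.61269783·0.57507665) = 105.165141
y = r_b·(sin φ − φ·cos φ) = 89.850351·(0.57507665 − 0.61269783·0.81809954) = 6.633547

x=105.165141 y=6.633547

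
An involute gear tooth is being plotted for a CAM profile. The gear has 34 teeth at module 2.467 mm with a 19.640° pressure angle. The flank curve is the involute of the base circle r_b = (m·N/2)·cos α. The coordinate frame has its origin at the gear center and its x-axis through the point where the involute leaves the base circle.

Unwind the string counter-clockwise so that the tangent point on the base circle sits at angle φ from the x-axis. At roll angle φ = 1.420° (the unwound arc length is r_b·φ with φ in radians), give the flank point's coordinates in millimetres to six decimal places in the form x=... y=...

x=39.511245 y=0.000200

pitch radius r_p = m·N/2 = 2.467·34/2 = 41.939000
base radius r_b = r_p·cos α = 41.939000·cos 19.640° = 39.499116
roll angle φ = 1.420° = 0.02478368 rad
x = r_b·(cos φ + φ·sin φ) = 39.499116·(0.99969290 + 0.02478368·0.02478114) = 39.511245
y = r_b·(sin φ − φ·cos φ) = 39.499116·(0.02478114 − 0.02478368·0.99969290) = 0.000200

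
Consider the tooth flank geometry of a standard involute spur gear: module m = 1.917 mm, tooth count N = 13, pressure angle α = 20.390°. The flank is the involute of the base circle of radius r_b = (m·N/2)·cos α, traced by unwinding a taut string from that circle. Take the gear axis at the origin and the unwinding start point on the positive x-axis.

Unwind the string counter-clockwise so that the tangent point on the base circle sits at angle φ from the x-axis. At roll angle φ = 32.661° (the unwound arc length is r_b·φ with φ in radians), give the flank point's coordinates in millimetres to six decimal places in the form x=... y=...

x=13.426017 y=0.697999

pitch radius r_p = m·N/2 = 1.917·13/2 = 12.460500
base radius r_b = r_p·cos α = 12.460500·cos 20.390° = 11.679760
roll angle φ = 32.661° = 0.57004199 rad
x = r_b·(cos φ + φ·sin φ) = 11.679760·(0.84187832 + 0.57004199·0.53966740) = 13.426017
y = r_b·(sin φ − φ·cos φ) = 11.679760·(0.53966740 − 0.57004199·0.84187832) = 0.697999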